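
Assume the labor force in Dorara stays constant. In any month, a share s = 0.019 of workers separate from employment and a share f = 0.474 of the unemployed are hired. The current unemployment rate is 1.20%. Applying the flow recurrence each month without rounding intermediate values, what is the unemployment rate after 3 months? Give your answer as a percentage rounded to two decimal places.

With a fixed labor force, u_{t+1} = u_t + s·(1−u_t) − f·u_t = u_t·(1−s−f) + s.
Here 1−s−f = 0.507 and s = 0.019.
u_1 = 0.012000 × 0.507 + 0.019 = 0.025084.
u_2 = 0.025084 × 0.507 + 0.019 = 0.031718.
u_3 = 0.031718 × 0.507 + 0.019 = 0.035081.

Unemployment rate after three months ≈ 3.51%.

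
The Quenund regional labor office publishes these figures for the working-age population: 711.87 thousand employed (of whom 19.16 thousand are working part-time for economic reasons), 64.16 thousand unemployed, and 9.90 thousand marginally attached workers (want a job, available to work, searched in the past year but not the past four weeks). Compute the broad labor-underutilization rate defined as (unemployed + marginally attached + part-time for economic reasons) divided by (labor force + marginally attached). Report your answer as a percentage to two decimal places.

Broad underutilization rate ≈ 11.86%.

Labor force = 711.87 + 64.16 = 776.03 thousand.
Numerator = 64.16 + 9.90 + 19.16 = 93.22 thousand.
Denominator = 776.03 + 9.90 = 785.93 thousand.
Broad rate = 93.22 / 785.93 = 11.86%.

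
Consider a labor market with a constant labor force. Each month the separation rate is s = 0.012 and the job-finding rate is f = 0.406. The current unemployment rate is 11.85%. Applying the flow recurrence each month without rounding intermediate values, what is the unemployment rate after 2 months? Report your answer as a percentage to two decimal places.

Unemployment rate after two months ≈ 5.91%.

With a fixed labor force, u_{t+1} = u_t + s·(1−u_t) − f·u_t = u_t·(1−s−f) + s.
Here 1−s−f = 0.582 and s = 0.012.
u_1 = 0.118500 × 0.582 + 0.012 = 0.080967.
u_2 = 0.080967 × 0.582 + 0.012 = 0.059123.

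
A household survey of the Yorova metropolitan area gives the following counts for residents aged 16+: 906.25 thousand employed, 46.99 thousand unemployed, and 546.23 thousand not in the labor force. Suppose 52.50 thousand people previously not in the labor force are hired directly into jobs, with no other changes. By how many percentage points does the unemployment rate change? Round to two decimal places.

Initially, labor force = 906.25 + 46.99 = 953.24 thousand, so u = 46.99/953.24 = 4.93%.
After the change, employed and labor force both rise by 52.50; unemployed unchanged → E = 958.75, U = 46.99, labor force = 1,005.74 thousand.
New unemployment rate = 46.99 / 1,005.74 = 4.67%.
Change = 4.67% − 4.93% = −0.26 percentage points.

The unemployment rate changes by −0.26 percentage points.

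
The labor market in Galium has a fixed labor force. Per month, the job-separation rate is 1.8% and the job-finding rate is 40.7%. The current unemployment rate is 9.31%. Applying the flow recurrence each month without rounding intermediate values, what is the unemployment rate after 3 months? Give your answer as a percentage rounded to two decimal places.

Unemployment rate after three months ≈ 5.20%.

With a fixed labor force, u_{t+1} = u_t + s·(1−u_t) − f·u_t = u_t·(1−s−f) + s.
Here 1−s−f = 0.575 and s = 0.018.
u_1 = 0.093100 × 0.575 + 0.018 = 0.071532.
u_2 = 0.071532 × 0.575 + 0.018 = 0.059131.
u_3 = 0.059131 × 0.575 + 0.018 = 0.052000.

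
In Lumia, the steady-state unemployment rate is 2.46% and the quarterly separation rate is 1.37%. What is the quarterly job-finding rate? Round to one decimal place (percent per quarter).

From u* = s/(s+f): f = s·(1−u)/u.
f = 1.37 × (1 − 0.0246) / 0.0246 = 1.3363 / 0.0246 ≈ 54.3% per quarter.

Job-finding rate ≈ 54.3% per quarter.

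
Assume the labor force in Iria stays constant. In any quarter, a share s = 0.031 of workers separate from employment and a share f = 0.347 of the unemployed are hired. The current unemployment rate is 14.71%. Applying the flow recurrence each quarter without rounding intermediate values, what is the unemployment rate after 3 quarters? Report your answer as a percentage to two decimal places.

Unemployment rate after three quarters ≈ 9.77%.

With a fixed labor force, u_{t+1} = u_t + s·(1−u_t) − f·u_t = u_t·(1−s−f) + s.
Here 1−s−f = 0.622 and s = 0.031.
u_1 = 0.147100 × 0.622 + 0.031 = 0.122496.
u_2 = 0.122496 × 0.622 + 0.031 = 0.107193.
u_3 = 0.107193 × 0.622 + 0.031 = 0.097674.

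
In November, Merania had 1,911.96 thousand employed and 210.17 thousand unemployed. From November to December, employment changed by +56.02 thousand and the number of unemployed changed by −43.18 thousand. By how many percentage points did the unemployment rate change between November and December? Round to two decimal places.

The unemployment rate changed by −2.08 percentage points.

November: labor force = 1,911.96 + 210.17 = 2,122.13; u = 210.17/2,122.13 = 9.90%.
December: labor force = 1,967.98 + 166.99 = 2,134.97; u = 166.99/2,134.97 = 7.82%.
Change = 7.82% − 9.90% = −2.08 pp.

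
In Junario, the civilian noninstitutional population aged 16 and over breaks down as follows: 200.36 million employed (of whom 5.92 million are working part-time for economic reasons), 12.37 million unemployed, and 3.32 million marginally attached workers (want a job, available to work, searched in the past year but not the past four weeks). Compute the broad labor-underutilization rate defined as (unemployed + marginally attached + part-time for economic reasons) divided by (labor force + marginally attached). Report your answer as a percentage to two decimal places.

Labor force = 200.36 + 12.37 = 212.73 million.
Numerator = 12.37 + 3.32 + 5.92 = 21.61 million.
Denominator = 212.73 + 3.32 = 216.05 million.
Broad rate = 21.61 / 216.05 = 10.00%.

Broad underutilization rate ≈ 10.00%.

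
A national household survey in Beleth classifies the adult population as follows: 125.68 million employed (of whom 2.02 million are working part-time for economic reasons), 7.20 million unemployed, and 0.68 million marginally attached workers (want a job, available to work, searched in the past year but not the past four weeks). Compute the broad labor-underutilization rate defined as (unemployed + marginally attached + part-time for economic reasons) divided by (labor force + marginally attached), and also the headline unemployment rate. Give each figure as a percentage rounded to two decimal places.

Labor force = 125.68 + 7.20 = 132.88 million.
Numerator = 7.20 + 0.68 + 2.02 = 9.90 million.
Denominator = 132.88 + 0.68 = 133.56 million.
Broad rate = 9.90 / 133.56 = 7.41%.
Headline unemployment rate = 7.20 / 132.88 = 5.42%.

Broad underutilization rate ≈ 7.41%; headline unemployment rate ≈ 5.42%.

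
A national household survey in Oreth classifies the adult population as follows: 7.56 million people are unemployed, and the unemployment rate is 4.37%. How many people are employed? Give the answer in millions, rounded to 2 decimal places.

Labor force = U / u = 7.56 / 0.0437 ≈ 173.00 million.
Employed = labor force − unemployed = 173.00 − 7.56 = 165.44 million.

About 165.44 million are employed.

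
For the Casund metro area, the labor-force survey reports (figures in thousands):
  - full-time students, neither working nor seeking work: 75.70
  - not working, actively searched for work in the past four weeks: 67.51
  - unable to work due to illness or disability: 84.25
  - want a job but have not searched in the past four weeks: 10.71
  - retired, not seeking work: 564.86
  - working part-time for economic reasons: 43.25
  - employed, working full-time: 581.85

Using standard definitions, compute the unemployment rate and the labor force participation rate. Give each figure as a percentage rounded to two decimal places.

Employed = 43.25 + 581.85 = 625.10 thousand (anyone who worked, including part-time for economic reasons, counts as employed).
Unemployed = 67.51 thousand.
Labor force = 625.10 + 67.51 = 692.61 thousand.
Not in labor force = 75.70 + 84.25 + 10.71 + 564.86 = 735.52 thousand (those not working and not actively searching are outside the labor force — including those who want a job but have given up searching).
Civilian working-age population = 692.61 + 735.52 = 1,428.13 thousand.
Unemployment rate = 67.51 / 692.61 = 9.75%.
Labor force participation rate = 692.61 / 1,428.13 = 48.50%.

Unemployment rate ≈ 9.75%; labor force participation rate ≈ 48.50%.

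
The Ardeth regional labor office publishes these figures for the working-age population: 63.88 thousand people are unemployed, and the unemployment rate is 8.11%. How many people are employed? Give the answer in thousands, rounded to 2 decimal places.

About 723.79 thousand are employed.

Labor force = U / u = 63.88 / 0.0811 ≈ 787.67 thousand.
Employed = labor force − unemployed = 787.67 − 63.88 = 723.79 thousand.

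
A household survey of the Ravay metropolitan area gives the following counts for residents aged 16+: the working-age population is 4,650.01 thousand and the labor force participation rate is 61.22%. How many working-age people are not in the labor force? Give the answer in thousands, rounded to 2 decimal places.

About 1,803.27 thousand are not in the labor force.

Share not in the labor force = 1 − 0.6122 = 0.3878.
Not in labor force = 0.3878 × 4,650.01 ≈ 1,803.27 thousand.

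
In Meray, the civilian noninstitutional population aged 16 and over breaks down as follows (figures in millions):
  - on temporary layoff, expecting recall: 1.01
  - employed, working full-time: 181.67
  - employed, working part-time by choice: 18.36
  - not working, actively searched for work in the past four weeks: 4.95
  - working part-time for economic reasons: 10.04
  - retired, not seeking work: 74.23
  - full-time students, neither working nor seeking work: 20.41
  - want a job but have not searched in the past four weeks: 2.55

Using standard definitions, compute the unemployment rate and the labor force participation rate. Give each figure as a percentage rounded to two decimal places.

Employed = 181.67 + 18.36 + 10.04 = 210.07 million (anyone who worked, including part-time for economic reasons, counts as employed).
Unemployed = 1.01 + 4.95 = 5.96 million (jobless and actively searching, or on temporary layoff).
Labor force = 210.07 + 5.96 = 216.03 million.
Not in labor force = 74.23 + 20.41 + 2.55 = 97.19 million (those not working and not actively searching are outside the labor force — including those who want a job but have given up searching).
Civilian working-age population = 216.03 + 97.19 = 313.22 million.
Unemployment rate = 5.96 / 216.03 = 2.76%.
Labor force participation rate = 216.03 / 313.22 = 68.97%.

Unemployment rate ≈ 2.76%; labor force participation rate ≈ 68.97%.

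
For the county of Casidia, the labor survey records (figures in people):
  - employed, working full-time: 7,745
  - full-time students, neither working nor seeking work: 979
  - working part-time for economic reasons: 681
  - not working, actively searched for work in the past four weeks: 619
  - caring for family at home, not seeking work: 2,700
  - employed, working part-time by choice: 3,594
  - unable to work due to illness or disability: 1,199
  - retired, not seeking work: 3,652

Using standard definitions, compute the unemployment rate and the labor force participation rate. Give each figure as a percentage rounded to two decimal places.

Employed = 7,745 + 681 + 3,594 = 12,020 (anyone who worked, including part-time for economic reasons, counts as employed).
Unemployed = 619.
Labor force = 12,020 + 619 = 12,639.
Not in labor force = 979 + 2,700 + 1,199 + 3,652 = 8,530 (those not working and not actively searching are outside the labor force).
Civilian working-age population = 12,639 + 8,530 = 21,169.
Unemployment rate = 619 / 12,639 = 4.90%.
Labor force participation rate = 12,639 / 21,169 = 59.71%.

Unemployment rate ≈ 4.90%; labor force participation rate ≈ 59.71%.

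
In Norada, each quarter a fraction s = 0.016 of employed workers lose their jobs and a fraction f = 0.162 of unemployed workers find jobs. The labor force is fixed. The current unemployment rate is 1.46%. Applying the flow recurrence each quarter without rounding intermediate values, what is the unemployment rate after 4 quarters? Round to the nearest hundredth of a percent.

Unemployment rate after four quarters ≈ 5.55%.

With a fixed labor force, u_{t+1} = u_t + s·(1−u_t) − f·u_t = u_t·(1−s−f) + s.
Here 1−s−f = 0.822 and s = 0.016.
u_1 = 0.014600 × 0.822 + 0.016 = 0.028001.
u_2 = 0.028001 × 0.822 + 0.016 = 0.039017.
u_3 = 0.039017 × 0.822 + 0.016 = 0.048072.
u_4 = 0.048072 × 0.822 + 0.016 = 0.055515.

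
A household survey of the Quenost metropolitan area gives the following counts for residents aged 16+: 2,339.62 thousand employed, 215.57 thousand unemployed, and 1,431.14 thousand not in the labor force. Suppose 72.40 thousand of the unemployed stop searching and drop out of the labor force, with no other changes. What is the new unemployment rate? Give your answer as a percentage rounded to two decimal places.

Initially, labor force = 2,339.62 + 215.57 = 2,555.19 thousand, so u = 215.57/2,555.19 = 8.44%.
After the change, unemployed and labor force both fall by 72.40 → E = 2,339.62, U = 143.17, labor force = 2,482.79 thousand.
New unemployment rate = 143.17 / 2,482.79 = 5.77%.

New unemployment rate ≈ 5.77%.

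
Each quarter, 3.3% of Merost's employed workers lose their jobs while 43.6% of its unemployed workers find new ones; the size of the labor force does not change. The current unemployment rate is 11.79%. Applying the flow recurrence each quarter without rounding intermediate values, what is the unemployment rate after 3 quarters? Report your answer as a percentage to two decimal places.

Unemployment rate after three quarters ≈ 7.75%.

With a fixed labor force, u_{t+1} = u_t + s·(1−u_t) − f·u_t = u_t·(1−s−f) + s.
Here 1−s−f = 0.531 and s = 0.033.
u_1 = 0.117900 × 0.531 + 0.033 = 0.095605.
u_2 = 0.095605 × 0.531 + 0.033 = 0.083766.
u_3 = 0.083766 × 0.531 + 0.033 = 0.077480.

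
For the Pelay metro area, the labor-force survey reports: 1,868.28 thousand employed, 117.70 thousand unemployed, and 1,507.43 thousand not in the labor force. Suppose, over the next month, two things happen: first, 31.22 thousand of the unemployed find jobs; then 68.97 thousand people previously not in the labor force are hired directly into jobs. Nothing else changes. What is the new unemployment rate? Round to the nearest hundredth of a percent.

Initially, labor force = 1,868.28 + 117.70 = 1,985.98 thousand, so u = 117.70/1,985.98 = 5.93%.
After the first change, unemployed falls and employed rises by 31.22; labor force unchanged → E = 1,899.50, U = 86.48, labor force = 1,985.98 thousand.
After the second change, employed and labor force both rise by 68.97; unemployed unchanged → E = 1,968.47, U = 86.48, labor force = 2,054.95 thousand.
New unemployment rate = 86.48 / 2,054.95 = 4.21%.

New unemployment rate ≈ 4.21%.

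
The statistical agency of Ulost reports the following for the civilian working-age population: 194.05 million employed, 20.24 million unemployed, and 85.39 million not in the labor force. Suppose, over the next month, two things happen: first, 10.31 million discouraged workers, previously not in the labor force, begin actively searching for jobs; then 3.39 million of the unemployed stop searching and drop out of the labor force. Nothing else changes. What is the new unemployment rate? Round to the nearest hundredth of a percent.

New unemployment rate ≈ 12.28%.

Initially, labor force = 194.05 + 20.24 = 214.29 million, so u = 20.24/214.29 = 9.45%.
After the first change, unemployed and labor force both rise by 10.31 → E = 194.05, U = 30.55, labor force = 224.60 million.
After the second change, unemployed and labor force both fall by 3.39 → E = 194.05, U = 27.16, labor force = 221.21 million.
New unemployment rate = 27.16 / 221.21 = 12.28%.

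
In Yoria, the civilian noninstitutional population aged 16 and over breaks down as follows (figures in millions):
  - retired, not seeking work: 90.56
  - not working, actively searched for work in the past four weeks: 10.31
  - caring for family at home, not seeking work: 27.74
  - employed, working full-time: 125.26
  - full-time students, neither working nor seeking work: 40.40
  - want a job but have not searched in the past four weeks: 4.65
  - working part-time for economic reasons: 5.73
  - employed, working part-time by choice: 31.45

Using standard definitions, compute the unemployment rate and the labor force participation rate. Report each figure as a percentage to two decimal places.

Unemployment rate ≈ 5.97%; labor force participation rate ≈ 51.40%.

Employed = 125.26 + 5.73 + 31.45 = 162.44 million (anyone who worked, including part-time for economic reasons, counts as employed).
Unemployed = 10.31 million.
Labor force = 162.44 + 10.31 = 172.75 million.
Not in labor force = 90.56 + 27.74 + 40.40 + 4.65 = 163.35 million (those not working and not actively searching are outside the labor force — including those who want a job but have given up searching).
Civilian working-age population = 172.75 + 163.35 = 336.10 million.
Unemployment rate = 10.31 / 172.75 = 5.97%.
Labor force participation rate = 172.75 / 336.10 = 51.40%.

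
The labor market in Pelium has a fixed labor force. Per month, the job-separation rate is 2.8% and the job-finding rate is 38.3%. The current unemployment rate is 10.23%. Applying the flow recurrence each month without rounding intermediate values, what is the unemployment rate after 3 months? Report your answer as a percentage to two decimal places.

Unemployment rate after three months ≈ 7.51%.

With a fixed labor force, u_{t+1} = u_t + s·(1−u_t) − f·u_t = u_t·(1−s−f) + s.
Here 1−s−f = 0.589 and s = 0.028.
u_1 = 0.102300 × 0.589 + 0.028 = 0.088255.
u_2 = 0.088255 × 0.589 + 0.028 = 0.079982.
u_3 = 0.079982 × 0.589 + 0.028 = 0.075109.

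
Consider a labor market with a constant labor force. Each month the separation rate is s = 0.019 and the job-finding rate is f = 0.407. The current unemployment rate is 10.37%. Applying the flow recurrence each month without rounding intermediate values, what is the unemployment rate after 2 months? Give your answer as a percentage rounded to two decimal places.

Unemployment rate after two months ≈ 6.41%.

With a fixed labor force, u_{t+1} = u_t + s·(1−u_t) − f·u_t = u_t·(1−s−f) + s.
Here 1−s−f = 0.574 and s = 0.019.
u_1 = 0.103700 × 0.574 + 0.019 = 0.078524.
u_2 = 0.078524 × 0.574 + 0.019 = 0.064073.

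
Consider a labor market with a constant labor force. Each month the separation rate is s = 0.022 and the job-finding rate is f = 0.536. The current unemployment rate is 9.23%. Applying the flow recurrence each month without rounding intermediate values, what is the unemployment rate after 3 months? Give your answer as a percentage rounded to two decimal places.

Unemployment rate after three months ≈ 4.40%.

With a fixed labor force, u_{t+1} = u_t + s·(1−u_t) − f·u_t = u_t·(1−s−f) + s.
Here 1−s−f = 0.442 and s = 0.022.
u_1 = 0.092300 × 0.442 + 0.022 = 0.062797.
u_2 = 0.062797 × 0.442 + 0.022 = 0.049756.
u_3 = 0.049756 × 0.442 + 0.022 = 0.043992.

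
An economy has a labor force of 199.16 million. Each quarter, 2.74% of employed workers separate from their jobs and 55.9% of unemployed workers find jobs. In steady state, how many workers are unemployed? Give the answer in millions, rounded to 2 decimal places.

About 9.31 million are unemployed in steady state.

Steady-state unemployment rate u* = s/(s+f) = 2.74/(2.74+55.9) = 0.046726.
Unemployed = u* × labor force = 0.046726 × 199.16 ≈ 9.31 million.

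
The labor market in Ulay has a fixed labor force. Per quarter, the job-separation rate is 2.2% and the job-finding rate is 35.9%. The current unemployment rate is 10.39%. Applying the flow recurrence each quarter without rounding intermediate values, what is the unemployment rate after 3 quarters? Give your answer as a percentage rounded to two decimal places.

Unemployment rate after three quarters ≈ 6.87%.

With a fixed labor force, u_{t+1} = u_t + s·(1−u_t) − f·u_t = u_t·(1−s−f) + s.
Here 1−s−f = 0.619 and s = 0.022.
u_1 = 0.103900 × 0.619 + 0.022 = 0.086314.
u_2 = 0.086314 × 0.619 + 0.022 = 0.075428.
u_3 = 0.075428 × 0.619 + 0.022 = 0.068690.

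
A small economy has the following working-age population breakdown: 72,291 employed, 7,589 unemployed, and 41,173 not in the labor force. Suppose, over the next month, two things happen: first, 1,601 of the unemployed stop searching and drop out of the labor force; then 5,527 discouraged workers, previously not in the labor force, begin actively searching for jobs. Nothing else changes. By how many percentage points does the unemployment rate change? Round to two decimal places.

The unemployment rate changes by +4.24 percentage points.

Initially, labor force = 72,291 + 7,589 = 79,880, so u = 7,589/79,880 = 9.50%.
After the first change, unemployed and labor force both fall by 1,601 → E = 72,291, U = 5,988, labor force = 78,279.
After the second change, unemployed and labor force both rise by 5,527 → E = 72,291, U = 11,515, labor force = 83,806.
New unemployment rate = 11,515 / 83,806 = 13.74%.
Change = 13.74% − 9.50% = +4.24 percentage points.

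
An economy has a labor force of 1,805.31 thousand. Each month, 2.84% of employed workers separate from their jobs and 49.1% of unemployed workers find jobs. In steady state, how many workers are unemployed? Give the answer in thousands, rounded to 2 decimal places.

Steady-state unemployment rate u* = s/(s+f) = 2.84/(2.84+49.1) = 0.054678.
Unemployed = u* × labor force = 0.054678 × 1,805.31 ≈ 98.71 thousand.

About 98.71 thousand are unemployed in steady state.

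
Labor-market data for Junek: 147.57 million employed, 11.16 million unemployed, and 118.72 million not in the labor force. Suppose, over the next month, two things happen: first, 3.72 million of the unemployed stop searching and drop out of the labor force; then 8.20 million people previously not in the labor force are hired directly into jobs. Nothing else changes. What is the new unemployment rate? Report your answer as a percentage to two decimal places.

Initially, labor force = 147.57 + 11.16 = 158.73 million, so u = 11.16/158.73 = 7.03%.
After the first change, unemployed and labor force both fall by 3.72 → E = 147.57, U = 7.44, labor force = 155.01 million.
After the second change, employed and labor force both rise by 8.20; unemployed unchanged → E = 155.77, U = 7.44, labor force = 163.21 million.
New unemployment rate = 7.44 / 163.21 = 4.56%.

New unemployment rate ≈ 4.56%.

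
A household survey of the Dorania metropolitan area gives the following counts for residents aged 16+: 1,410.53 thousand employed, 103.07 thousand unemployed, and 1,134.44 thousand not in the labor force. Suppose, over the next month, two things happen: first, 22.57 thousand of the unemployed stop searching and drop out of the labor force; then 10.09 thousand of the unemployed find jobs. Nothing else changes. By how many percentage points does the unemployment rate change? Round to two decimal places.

Initially, labor force = 1,410.53 + 103.07 = 1,513.60 thousand, so u = 103.07/1,513.60 = 6.81%.
After the first change, unemployed and labor force both fall by 22.57 → E = 1,410.53, U = 80.50, labor force = 1,491.03 thousand.
After the second change, unemployed falls and employed rises by 10.09; labor force unchanged → E = 1,420.62, U = 70.41, labor force = 1,491.03 thousand.
New unemployment rate = 70.41 / 1,491.03 = 4.72%.
Change = 4.72% − 6.81% = −2.09 percentage points.

The unemployment rate changes by −2.09 percentage points.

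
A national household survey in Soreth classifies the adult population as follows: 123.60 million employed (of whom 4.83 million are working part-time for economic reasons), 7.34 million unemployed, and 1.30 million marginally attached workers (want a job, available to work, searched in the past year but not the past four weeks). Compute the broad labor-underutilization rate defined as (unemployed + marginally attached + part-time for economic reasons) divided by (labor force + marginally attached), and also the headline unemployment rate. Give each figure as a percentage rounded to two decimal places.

Broad underutilization rate ≈ 10.19%; headline unemployment rate ≈ 5.61%.

Labor force = 123.60 + 7.34 = 130.94 million.
Numerator = 7.34 + 1.30 + 4.83 = 13.47 million.
Denominator = 130.94 + 1.30 = 132.24 million.
Broad rate = 13.47 / 132.24 = 10.19%.
Headline unemployment rate = 7.34 / 130.94 = 5.61%.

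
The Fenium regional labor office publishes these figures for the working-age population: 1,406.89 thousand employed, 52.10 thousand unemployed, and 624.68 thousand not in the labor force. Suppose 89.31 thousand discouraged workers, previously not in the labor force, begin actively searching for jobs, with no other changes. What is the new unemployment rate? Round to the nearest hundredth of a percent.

Initially, labor force = 1,406.89 + 52.10 = 1,458.99 thousand, so u = 52.10/1,458.99 = 3.57%.
After the change, unemployed and labor force both rise by 89.31 → E = 1,406.89, U = 141.41, labor force = 1,548.30 thousand.
New unemployment rate = 141.41 / 1,548.30 = 9.13%.

New unemployment rate ≈ 9.13%.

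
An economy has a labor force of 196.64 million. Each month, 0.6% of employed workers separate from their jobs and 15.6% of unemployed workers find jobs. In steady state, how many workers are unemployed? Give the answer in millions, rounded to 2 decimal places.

Steady-state unemployment rate u* = s/(s+f) = 0.6/(0.6+15.6) = 0.037037.
Unemployed = u* × labor force = 0.037037 × 196.64 ≈ 7.28 million.

About 7.28 million are unemployed in steady state.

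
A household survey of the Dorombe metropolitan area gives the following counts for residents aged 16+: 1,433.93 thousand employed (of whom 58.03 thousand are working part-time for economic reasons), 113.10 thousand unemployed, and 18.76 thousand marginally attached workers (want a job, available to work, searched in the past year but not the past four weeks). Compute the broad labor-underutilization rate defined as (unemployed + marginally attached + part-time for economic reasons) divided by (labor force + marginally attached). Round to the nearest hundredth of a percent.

Labor force = 1,433.93 + 113.10 = 1,547.03 thousand.
Numerator = 113.10 + 18.76 + 58.03 = 189.89 thousand.
Denominator = 1,547.03 + 18.76 = 1,565.79 thousand.
Broad rate = 189.89 / 1,565.79 = 12.13%.

Broad underutilization rate ≈ 12.13%.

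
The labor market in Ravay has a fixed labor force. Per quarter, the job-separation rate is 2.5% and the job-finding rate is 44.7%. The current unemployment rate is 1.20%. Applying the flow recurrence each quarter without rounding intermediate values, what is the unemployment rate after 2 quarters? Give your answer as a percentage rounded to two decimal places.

With a fixed labor force, u_{t+1} = u_t + s·(1−u_t) − f·u_t = u_t·(1−s−f) + s.
Here 1−s−f = 0.528 and s = 0.025.
u_1 = 0.012000 × 0.528 + 0.025 = 0.031336.
u_2 = 0.031336 × 0.528 + 0.025 = 0.041545.

Unemployment rate after two quarters ≈ 4.15%.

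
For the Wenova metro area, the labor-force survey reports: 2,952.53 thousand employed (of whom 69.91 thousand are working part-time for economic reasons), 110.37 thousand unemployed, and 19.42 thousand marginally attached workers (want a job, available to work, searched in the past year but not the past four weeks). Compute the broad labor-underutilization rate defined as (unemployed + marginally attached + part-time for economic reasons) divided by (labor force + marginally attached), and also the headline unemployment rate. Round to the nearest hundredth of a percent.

Labor force = 2,952.53 + 110.37 = 3,062.90 thousand.
Numerator = 110.37 + 19.42 + 69.91 = 199.70 thousand.
Denominator = 3,062.90 + 19.42 = 3,082.32 thousand.
Broad rate = 199.70 / 3,082.32 = 6.48%.
Headline unemployment rate = 110.37 / 3,062.90 = 3.60%.

Broad underutilization rate ≈ 6.48%; headline unemployment rate ≈ 3.60%.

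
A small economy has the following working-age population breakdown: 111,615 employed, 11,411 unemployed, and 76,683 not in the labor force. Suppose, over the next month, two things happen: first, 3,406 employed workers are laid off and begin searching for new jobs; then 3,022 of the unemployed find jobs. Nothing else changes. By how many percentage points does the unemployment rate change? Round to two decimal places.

The unemployment rate changes by +0.31 percentage points.

Initially, labor force = 111,615 + 11,411 = 123,026, so u = 11,411/123,026 = 9.28%.
After the first change, employed falls and unemployed rises by 3,406; labor force unchanged → E = 108,209, U = 14,817, labor force = 123,026.
After the second change, unemployed falls and employed rises by 3,022; labor force unchanged → E = 111,231, U = 11,795, labor force = 123,026.
New unemployment rate = 11,795 / 123,026 = 9.59%.
Change = 9.59% − 9.28% = +0.31 percentage points.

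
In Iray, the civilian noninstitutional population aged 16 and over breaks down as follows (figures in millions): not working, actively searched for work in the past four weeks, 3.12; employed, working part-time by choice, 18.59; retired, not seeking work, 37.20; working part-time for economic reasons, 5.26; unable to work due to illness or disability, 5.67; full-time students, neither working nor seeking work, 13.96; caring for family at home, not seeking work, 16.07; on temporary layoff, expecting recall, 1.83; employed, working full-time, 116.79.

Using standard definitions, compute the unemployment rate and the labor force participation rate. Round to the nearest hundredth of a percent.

Unemployment rate ≈ 3.40%; labor force participation rate ≈ 66.63%.

Employed = 18.59 + 5.26 + 116.79 = 140.64 million (anyone who worked, including part-time for economic reasons, counts as employed).
Unemployed = 3.12 + 1.83 = 4.95 million (jobless and actively searching, or on temporary layoff).
Labor force = 140.64 + 4.95 = 145.59 million.
Not in labor force = 37.20 + 5.67 + 13.96 + 16.07 = 72.90 million (those not working and not actively searching are outside the labor force).
Civilian working-age population = 145.59 + 72.90 = 218.49 million.
Unemployment rate = 4.95 / 145.59 = 3.40%.
Labor force participation rate = 145.59 / 218.49 = 66.63%.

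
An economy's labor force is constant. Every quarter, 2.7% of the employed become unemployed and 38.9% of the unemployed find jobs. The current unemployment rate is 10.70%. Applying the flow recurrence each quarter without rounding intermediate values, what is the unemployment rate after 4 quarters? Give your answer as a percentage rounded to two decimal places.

Unemployment rate after four quarters ≈ 6.98%.

With a fixed labor force, u_{t+1} = u_t + s·(1−u_t) − f·u_t = u_t·(1−s−f) + s.
Here 1−s−f = 0.584 and s = 0.027.
u_1 = 0.107000 × 0.584 + 0.027 = 0.089488.
u_2 = 0.089488 × 0.584 + 0.027 = 0.079261.
u_3 = 0.079261 × 0.584 + 0.027 = 0.073288.
u_4 = 0.073288 × 0.584 + 0.027 = 0.069800.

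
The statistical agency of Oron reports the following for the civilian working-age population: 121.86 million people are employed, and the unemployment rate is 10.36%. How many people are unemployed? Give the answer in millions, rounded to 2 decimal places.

About 14.08 million are unemployed.

Let U be the number unemployed. The labor force is E + U, and U/(E+U) = 0.1036.
So U = 0.1036 × 121.86 / (1 − 0.1036) = 12.6247 / 0.8964 ≈ 14.08 million.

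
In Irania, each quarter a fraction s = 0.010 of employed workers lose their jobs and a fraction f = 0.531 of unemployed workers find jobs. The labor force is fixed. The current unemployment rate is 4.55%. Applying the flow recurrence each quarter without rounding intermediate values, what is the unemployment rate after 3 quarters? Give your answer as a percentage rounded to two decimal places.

Unemployment rate after three quarters ≈ 2.11%.

With a fixed labor force, u_{t+1} = u_t + s·(1−u_t) − f·u_t = u_t·(1−s−f) + s.
Here 1−s−f = 0.459 and s = 0.010.
u_1 = 0.045500 × 0.459 + 0.010 = 0.030885.
u_2 = 0.030885 × 0.459 + 0.010 = 0.024176.
u_3 = 0.024176 × 0.459 + 0.010 = 0.021097.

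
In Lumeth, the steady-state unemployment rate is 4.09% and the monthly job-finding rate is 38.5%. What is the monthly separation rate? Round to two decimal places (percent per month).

From u* = s/(s+f): s = u·f/(1−u).
s = 0.0409 × 38.5 / (1 − 0.0409) = 1.5746 / 0.9591 ≈ 1.64% per month.

Separation rate ≈ 1.64% per month.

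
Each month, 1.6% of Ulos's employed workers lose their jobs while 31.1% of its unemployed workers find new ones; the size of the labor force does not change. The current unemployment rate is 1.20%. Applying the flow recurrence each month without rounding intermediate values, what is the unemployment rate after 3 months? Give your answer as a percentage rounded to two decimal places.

Unemployment rate after three months ≈ 3.77%.

With a fixed labor force, u_{t+1} = u_t + s·(1−u_t) − f·u_t = u_t·(1−s−f) + s.
Here 1−s−f = 0.673 and s = 0.016.
u_1 = 0.012000 × 0.673 + 0.016 = 0.024076.
u_2 = 0.024076 × 0.673 + 0.016 = 0.032203.
u_3 = 0.032203 × 0.673 + 0.016 = 0.037673.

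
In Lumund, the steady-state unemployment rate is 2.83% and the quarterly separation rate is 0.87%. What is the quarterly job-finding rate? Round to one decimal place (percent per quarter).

Job-finding rate ≈ 29.9% per quarter.

From u* = s/(s+f): f = s·(1−u)/u.
f = 0.87 × (1 − 0.0283) / 0.0283 = 0.8454 / 0.0283 ≈ 29.9% per quarter.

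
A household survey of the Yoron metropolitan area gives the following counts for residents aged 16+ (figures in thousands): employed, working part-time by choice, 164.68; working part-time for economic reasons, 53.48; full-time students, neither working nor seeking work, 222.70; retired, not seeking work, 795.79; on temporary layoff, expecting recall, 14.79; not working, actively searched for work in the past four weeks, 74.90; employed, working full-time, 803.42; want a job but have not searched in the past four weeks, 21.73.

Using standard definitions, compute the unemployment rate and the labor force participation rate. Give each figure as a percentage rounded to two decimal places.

Unemployment rate ≈ 8.07%; labor force participation rate ≈ 51.65%.

Employed = 164.68 + 53.48 + 803.42 = 1,021.58 thousand (anyone who worked, including part-time for economic reasons, counts as employed).
Unemployed = 14.79 + 74.90 = 89.69 thousand (jobless and actively searching, or on temporary layoff).
Labor force = 1,021.58 + 89.69 = 1,111.27 thousand.
Not in labor force = 222.70 + 795.79 + 21.73 = 1,040.22 thousand (those not working and not actively searching are outside the labor force — including those who want a job but have given up searching).
Civilian working-age population = 1,111.27 + 1,040.22 = 2,151.49 thousand.
Unemployment rate = 89.69 / 1,111.27 = 8.07%.
Labor force participation rate = 1,111.27 / 2,151.49 = 51.65%.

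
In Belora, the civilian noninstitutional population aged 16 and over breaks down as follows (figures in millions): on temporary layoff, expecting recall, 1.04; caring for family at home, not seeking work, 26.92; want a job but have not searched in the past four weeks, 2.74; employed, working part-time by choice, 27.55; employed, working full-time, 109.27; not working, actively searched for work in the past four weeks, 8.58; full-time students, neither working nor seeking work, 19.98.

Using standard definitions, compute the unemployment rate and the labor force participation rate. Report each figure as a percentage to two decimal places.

Employed = 27.55 + 109.27 = 136.82 million.
Unemployed = 1.04 + 8.58 = 9.62 million (jobless and actively searching, or on temporary layoff).
Labor force = 136.82 + 9.62 = 146.44 million.
Not in labor force = 26.92 + 2.74 + 19.98 = 49.64 million (those not working and not actively searching are outside the labor force — including those who want a job but have given up searching).
Civilian working-age population = 146.44 + 49.64 = 196.08 million.
Unemployment rate = 9.62 / 146.44 = 6.57%.
Labor force participation rate = 146.44 / 196.08 = 74.68%.

Unemployment rate ≈ 6.57%; labor force participation rate ≈ 74.68%.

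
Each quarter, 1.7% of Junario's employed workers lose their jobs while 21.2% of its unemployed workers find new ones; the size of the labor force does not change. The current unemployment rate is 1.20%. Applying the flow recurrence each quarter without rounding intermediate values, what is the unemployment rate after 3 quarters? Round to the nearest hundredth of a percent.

Unemployment rate after three quarters ≈ 4.57%.

With a fixed labor force, u_{t+1} = u_t + s·(1−u_t) − f·u_t = u_t·(1−s−f) + s.
Here 1−s−f = 0.771 and s = 0.017.
u_1 = 0.012000 × 0.771 + 0.017 = 0.026252.
u_2 = 0.026252 × 0.771 + 0.017 = 0.037240.
u_3 = 0.037240 × 0.771 + 0.017 = 0.045712.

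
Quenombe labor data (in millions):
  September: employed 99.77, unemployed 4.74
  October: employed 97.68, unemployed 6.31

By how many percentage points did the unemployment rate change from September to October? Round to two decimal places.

The unemployment rate changed by +1.53 percentage points.

September: labor force = 99.77 + 4.74 = 104.51; u = 4.74/104.51 = 4.54%.
October: labor force = 97.68 + 6.31 = 103.99; u = 6.31/103.99 = 6.07%.
Change = 6.07% − 4.54% = +1.53 pp.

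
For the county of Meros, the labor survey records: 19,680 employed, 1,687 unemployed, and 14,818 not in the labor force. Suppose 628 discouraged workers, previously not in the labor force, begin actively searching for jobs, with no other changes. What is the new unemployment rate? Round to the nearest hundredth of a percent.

Initially, labor force = 19,680 + 1,687 = 21,367, so u = 1,687/21,367 = 7.90%.
After the change, unemployed and labor force both rise by 628 → E = 19,680, U = 2,315, labor force = 21,995.
New unemployment rate = 2,315 / 21,995 = 10.53%.

New unemployment rate ≈ 10.53%.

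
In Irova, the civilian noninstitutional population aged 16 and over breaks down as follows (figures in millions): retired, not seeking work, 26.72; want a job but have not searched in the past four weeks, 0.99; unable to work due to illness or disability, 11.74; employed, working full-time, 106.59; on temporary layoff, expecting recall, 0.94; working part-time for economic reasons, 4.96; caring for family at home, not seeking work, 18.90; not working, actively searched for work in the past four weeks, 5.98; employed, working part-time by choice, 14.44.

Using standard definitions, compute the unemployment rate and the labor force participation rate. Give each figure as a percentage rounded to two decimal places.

Unemployment rate ≈ 5.21%; labor force participation rate ≈ 69.49%.

Employed = 106.59 + 4.96 + 14.44 = 125.99 million (anyone who worked, including part-time for economic reasons, counts as employed).
Unemployed = 0.94 + 5.98 = 6.92 million (jobless and actively searching, or on temporary layoff).
Labor force = 125.99 + 6.92 = 132.91 million.
Not in labor force = 26.72 + 0.99 + 11.74 + 18.90 = 58.35 million (those not working and not actively searching are outside the labor force — including those who want a job but have given up searching).
Civilian working-age population = 132.91 + 58.35 = 191.26 million.
Unemployment rate = 6.92 / 132.91 = 5.21%.
Labor force participation rate = 132.91 / 191.26 = 69.49%.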